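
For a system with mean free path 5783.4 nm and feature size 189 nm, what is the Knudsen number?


Knudsen number Kn = lambda / L
Kn = 5783.4 / 189
Kn = 30.6

30.6


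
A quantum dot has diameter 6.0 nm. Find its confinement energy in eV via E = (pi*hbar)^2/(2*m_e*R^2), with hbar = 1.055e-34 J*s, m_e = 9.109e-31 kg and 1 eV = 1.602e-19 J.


Radius R = 6.0/2 = 3 nm = 3e-09 m
E = (pi * 1.055e-34)^2 / (2 * 9.109e-31 * (3e-09)^2)
E(J) = 6.69979e-21
E = E(J) / 1.602e-19 = 0.0418 eV

0.0418


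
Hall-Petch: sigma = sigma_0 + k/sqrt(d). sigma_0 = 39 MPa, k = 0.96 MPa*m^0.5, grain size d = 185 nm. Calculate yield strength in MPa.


d = 185 nm = 1.85e-07 m
sqrt(d) = 0.0004301163
Hall-Petch contribution = k / sqrt(d) = 0.96 / 0.0004301163 = 2232.0 MPa
sigma = sigma_0 + k/sqrt(d) = 39 + 2232.0 = 2271.0 MPa

2271.0


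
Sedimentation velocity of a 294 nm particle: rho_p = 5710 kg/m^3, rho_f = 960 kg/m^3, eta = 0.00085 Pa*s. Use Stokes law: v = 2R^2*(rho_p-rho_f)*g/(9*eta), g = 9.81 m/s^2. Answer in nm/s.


Radius R = 294/2 nm = 1.47e-07 m
Density difference = 5710 - 960 = 4750 kg/m^3
v = 2 * R^2 * (rho_p - rho_f) * g / (9 * eta)
v = 2 * (1.47e-07)^2 * 4750 * 9.81 / (9 * 0.00085)
v = 2.63248e-07 m/s = 263.2485 nm/s

263.2485


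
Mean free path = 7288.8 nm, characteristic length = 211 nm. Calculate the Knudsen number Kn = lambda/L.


Knudsen number Kn = lambda / L
Kn = 7288.8 / 211
Kn = 34.5441

34.5441


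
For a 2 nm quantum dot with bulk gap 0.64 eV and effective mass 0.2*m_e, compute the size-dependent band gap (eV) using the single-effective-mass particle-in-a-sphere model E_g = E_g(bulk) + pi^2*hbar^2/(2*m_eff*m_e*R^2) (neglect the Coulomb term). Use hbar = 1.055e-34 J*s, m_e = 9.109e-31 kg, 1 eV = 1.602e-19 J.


Radius R = 2/2 nm = 1e-09 m
Confinement energy dE = pi^2 * hbar^2 / (2 * m_eff * m_e * R^2)
dE = pi^2 * (1.055e-34)^2 / (2 * 0.2 * 9.109e-31 * (1e-09)^2) J, divided by 1.602e-19 J/eV
dE = 1.882 eV
Total band gap = E_g(bulk) + dE = 0.64 + 1.882 = 2.522 eV

2.522


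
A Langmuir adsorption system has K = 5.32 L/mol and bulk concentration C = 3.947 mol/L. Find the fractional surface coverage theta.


Langmuir isotherm: theta = K*C / (1 + K*C)
K*C = 5.32 * 3.947 = 20.99804
theta = 20.99804 / (1 + 20.99804) = 20.99804 / 21.99804
theta = 0.9545

0.9545


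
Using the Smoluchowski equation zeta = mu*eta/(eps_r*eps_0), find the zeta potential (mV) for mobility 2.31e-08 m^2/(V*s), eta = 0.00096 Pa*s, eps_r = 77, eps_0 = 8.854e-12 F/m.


Smoluchowski equation: zeta = mu * eta / (eps_r * eps_0)
zeta = 2.31e-08 * 0.00096 / (77 * 8.854e-12)
zeta = 0.032528 V = 32.53 mV

32.53


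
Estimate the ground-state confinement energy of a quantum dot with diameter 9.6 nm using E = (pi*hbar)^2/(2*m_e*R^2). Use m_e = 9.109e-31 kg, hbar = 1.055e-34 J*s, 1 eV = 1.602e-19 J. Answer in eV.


Radius R = 9.6/2 = 4.8 nm = 4.8e-09 m
E = (pi * 1.055e-34)^2 / (2 * 9.109e-31 * (4.8e-09)^2)
E(J) = 2.61711e-21
E = E(J) / 1.602e-19 = 0.0163 eV

0.0163


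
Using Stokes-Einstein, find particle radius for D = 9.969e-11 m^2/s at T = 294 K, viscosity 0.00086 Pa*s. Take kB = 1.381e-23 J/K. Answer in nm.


Stokes-Einstein: R = kB*T / (6*pi*eta*D)
R = 1.381e-23 * 294 / (6 * pi * 0.00086 * 9.969e-11)
R = 2.51241e-09 m = 2.51 nm

2.51


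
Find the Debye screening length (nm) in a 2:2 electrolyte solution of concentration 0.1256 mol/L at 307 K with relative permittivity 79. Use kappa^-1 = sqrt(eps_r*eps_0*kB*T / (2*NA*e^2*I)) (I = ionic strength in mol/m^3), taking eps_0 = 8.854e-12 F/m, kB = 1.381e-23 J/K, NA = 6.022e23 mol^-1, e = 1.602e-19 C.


Ionic strength I = 0.1256 * 2^2 * 1000 = 502.4 mol/m^3
kappa^-1 = sqrt(79 * 8.854e-12 * 1.381e-23 * 307 / (2 * 6.022e23 * (1.602e-19)^2 * 502.4))
kappa^-1 = 0.437 nm

0.437


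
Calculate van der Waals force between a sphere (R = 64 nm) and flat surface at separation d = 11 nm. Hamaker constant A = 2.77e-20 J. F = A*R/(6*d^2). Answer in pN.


Convert to SI: R = 64 nm = 6.4e-08 m, d = 11 nm = 1.1e-08 m
F = A * R / (6 * d^2)
F = 2.77e-20 * 6.4e-08 / (6 * (1.1e-08)^2)
F = 2.44187e-12 N = 2.442 pN

2.442


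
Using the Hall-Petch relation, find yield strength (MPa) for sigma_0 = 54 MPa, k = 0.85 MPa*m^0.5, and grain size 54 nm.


d = 54 nm = 5.4e-08 m
sqrt(d) = 0.000232379
Hall-Petch contribution = k / sqrt(d) = 0.85 / 0.000232379 = 3657.8 MPa
sigma = sigma_0 + k/sqrt(d) = 54 + 3657.8 = 3711.8 MPa

3711.8


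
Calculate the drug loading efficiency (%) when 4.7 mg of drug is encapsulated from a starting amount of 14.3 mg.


Drug loading efficiency = (drug loaded / drug initial) * 100
DLE = 4.7 / 14.3 * 100
DLE = 0.3287 * 100
DLE = 32.87%

32.87


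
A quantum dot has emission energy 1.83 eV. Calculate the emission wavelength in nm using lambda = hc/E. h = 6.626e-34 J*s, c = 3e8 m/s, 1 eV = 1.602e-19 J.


Convert energy: E = 1.83 eV = 1.83 * 1.602e-19 = 2.93166e-19 J
lambda = h*c / E = 6.626e-34 * 3e8 / 2.93166e-19
lambda = 6.78046e-07 m = 678.0 nm

678.0


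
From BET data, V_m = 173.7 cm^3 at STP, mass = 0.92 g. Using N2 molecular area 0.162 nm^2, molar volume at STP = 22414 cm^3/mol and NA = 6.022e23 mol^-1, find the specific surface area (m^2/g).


Number of moles in monolayer = V_m / 22414 = 173.7 / 22414 = 0.00774962
Number of molecules = moles * NA = 0.00774962 * 6.022e23
SA = molecules * sigma / mass
SA = (173.7 / 22414) * 6.022e23 * 0.162e-18 / 0.92
SA = 821.8 m^2/g

821.8


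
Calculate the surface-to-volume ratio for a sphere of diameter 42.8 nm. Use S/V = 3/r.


Radius r = 42.8/2 = 21.4 nm
S/V = 3 / r = 3 / 21.4
S/V = 0.1402 nm^-1

0.1402


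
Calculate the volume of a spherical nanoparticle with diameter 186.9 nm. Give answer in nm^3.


Radius r = 186.9/2 = 93.45 nm
Volume V = (4/3) * pi * r^3
V = (4/3) * pi * (93.45)^3
V = 3418428.7 nm^3

3418428.7


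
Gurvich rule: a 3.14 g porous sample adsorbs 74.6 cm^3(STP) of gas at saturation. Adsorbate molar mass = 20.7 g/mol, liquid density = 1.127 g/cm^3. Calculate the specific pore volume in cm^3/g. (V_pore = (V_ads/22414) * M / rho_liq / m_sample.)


Moles adsorbed n = V_ads / 22414 = 74.6 / 22414 = 3.328277e-03 mol
Liquid volume V_liq = n * M / rho_liq = 3.328277e-03 * 20.7 / 1.127 = 0.06113 cm^3
Specific pore volume V_pore = V_liq / m_sample = 0.06113 / 3.14
V_pore = 0.0195 cm^3/g

0.0195


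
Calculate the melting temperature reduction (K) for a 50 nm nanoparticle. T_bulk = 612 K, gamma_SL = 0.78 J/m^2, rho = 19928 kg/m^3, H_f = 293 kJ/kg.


Radius R = 50/2 = 25 nm = 2.5e-08 m
Convert H_f = 293 kJ/kg = 293000 J/kg
dT = 2 * gamma_SL * T_bulk / (rho * H_f * R)
dT = 2 * 0.78 * 612 / (19928 * 293000 * 2.5e-08)
dT = 6.5 K

6.5


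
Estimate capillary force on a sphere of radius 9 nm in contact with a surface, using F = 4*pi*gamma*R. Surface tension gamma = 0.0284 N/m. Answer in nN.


Convert radius: R = 9 nm = 9e-09 m
F = 4 * pi * gamma * R
F = 4 * pi * 0.0284 * 9e-09
F = 3.21196e-09 N = 3.212 nN

3.212


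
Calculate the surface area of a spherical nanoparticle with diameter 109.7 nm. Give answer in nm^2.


Radius r = 109.7/2 = 54.85 nm
Surface area SA = 4 * pi * r^2
SA = 4 * pi * (54.85)^2
SA = 37806.21 nm^2

37806.21


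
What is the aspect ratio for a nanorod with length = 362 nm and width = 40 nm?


Aspect ratio AR = length / diameter
AR = 362 / 40
AR = 9.05

9.05


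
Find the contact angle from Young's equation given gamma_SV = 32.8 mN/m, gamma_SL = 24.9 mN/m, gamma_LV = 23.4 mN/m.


cos(theta) = (gamma_SV - gamma_SL) / gamma_LV
cos(theta) = (32.8 - 24.9) / 23.4
cos(theta) = 0.337607
theta = arccos(0.337607) = 70.27 degrees

70.27


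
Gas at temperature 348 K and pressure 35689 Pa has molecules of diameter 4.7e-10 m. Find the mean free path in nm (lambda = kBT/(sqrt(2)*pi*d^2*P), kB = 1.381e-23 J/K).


Mean free path: lambda = kB*T / (sqrt(2) * pi * d^2 * P)
lambda = 1.381e-23 * 348 / (sqrt(2) * pi * (4.7e-10)^2 * 35689)
lambda = 1.37208e-07 m
lambda = 137.21 nm

137.21


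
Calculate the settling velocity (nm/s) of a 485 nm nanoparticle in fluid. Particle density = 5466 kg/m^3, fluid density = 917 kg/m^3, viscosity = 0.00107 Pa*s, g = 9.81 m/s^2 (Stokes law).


Radius R = 485/2 nm = 2.425e-07 m
Density difference = 5466 - 917 = 4549 kg/m^3
v = 2 * R^2 * (rho_p - rho_f) * g / (9 * eta)
v = 2 * (2.425e-07)^2 * 4549 * 9.81 / (9 * 0.00107)
v = 5.4502e-07 m/s = 545.0196 nm/s

545.0196


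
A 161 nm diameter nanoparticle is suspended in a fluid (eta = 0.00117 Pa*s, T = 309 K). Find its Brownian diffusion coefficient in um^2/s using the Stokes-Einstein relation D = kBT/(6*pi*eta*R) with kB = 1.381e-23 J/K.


Radius R = 161/2 = 80.5 nm = 8.05e-08 m
D = kB*T / (6*pi*eta*R)
D = 1.381e-23 * 309 / (6 * pi * 0.00117 * 8.05e-08)
D = 2.40364e-12 m^2/s = 2.404 um^2/s

2.404


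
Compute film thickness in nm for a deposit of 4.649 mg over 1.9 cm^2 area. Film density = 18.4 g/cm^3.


Convert: m = 4.649 mg = 4.6490e-06 kg, A = 1.9 cm^2 = 1.9000e-04 m^2, rho = 18.4 g/cm^3 = 18400 kg/m^3
t = m / (A * rho)
t = 4.6490e-06 / (1.9000e-04 * 18400)
t = 1.3298e-06 m = 1329.8 nm

1329.8


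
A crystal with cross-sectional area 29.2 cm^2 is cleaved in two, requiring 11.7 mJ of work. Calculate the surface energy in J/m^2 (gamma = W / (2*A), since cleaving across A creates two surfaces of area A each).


Convert: A = 29.2 cm^2 = 0.00292 m^2, W = 11.7 mJ = 0.0117 J
Cleaving exposes two faces of area A, so total new surface = 2*A and gamma = W / (2*A)
gamma = 0.0117 / (2 * 0.00292)
gamma = 2.003 J/m^2

2.003


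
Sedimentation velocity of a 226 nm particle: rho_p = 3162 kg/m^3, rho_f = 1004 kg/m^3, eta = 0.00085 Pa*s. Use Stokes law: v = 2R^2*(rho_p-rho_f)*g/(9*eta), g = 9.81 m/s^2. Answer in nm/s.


Radius R = 226/2 nm = 1.13e-07 m
Density difference = 3162 - 1004 = 2158 kg/m^3
v = 2 * R^2 * (rho_p - rho_f) * g / (9 * eta)
v = 2 * (1.13e-07)^2 * 2158 * 9.81 / (9 * 0.00085)
v = 7.06718e-08 m/s = 70.6718 nm/s

70.6718


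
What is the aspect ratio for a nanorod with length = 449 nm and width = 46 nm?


Aspect ratio AR = length / diameter
AR = 449 / 46
AR = 9.76

9.76


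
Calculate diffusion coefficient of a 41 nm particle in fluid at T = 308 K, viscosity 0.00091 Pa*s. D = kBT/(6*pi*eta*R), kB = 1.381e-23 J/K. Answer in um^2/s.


Radius R = 41/2 = 20.5 nm = 2.05e-08 m
D = kB*T / (6*pi*eta*R)
D = 1.381e-23 * 308 / (6 * pi * 0.00091 * 2.05e-08)
D = 1.20962e-11 m^2/s = 12.096 um^2/s

12.096


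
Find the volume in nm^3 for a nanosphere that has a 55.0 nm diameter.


Radius r = 55.0/2 = 27.5 nm
Volume V = (4/3) * pi * r^3
V = (4/3) * pi * (27.5)^3
V = 87113.75 nm^3

87113.75


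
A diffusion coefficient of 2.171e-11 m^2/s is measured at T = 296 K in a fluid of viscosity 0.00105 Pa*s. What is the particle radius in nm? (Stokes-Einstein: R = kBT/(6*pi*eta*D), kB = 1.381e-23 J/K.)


Stokes-Einstein: R = kB*T / (6*pi*eta*D)
R = 1.381e-23 * 296 / (6 * pi * 0.00105 * 2.171e-11)
R = 9.51339e-09 m = 9.51 nm

9.51


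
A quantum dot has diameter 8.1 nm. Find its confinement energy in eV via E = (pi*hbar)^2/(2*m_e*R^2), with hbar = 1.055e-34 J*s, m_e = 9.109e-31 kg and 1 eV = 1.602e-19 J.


Radius R = 8.1/2 = 4.05 nm = 4.05e-09 m
E = (pi * 1.055e-34)^2 / (2 * 9.109e-31 * (4.05e-09)^2)
E(J) = 3.67616e-21
E = E(J) / 1.602e-19 = 0.0229 eV

0.0229


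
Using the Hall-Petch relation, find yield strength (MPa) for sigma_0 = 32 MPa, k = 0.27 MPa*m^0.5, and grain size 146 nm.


d = 146 nm = 1.46e-07 m
sqrt(d) = 0.0003820995
Hall-Petch contribution = k / sqrt(d) = 0.27 / 0.0003820995 = 706.6 MPa
sigma = sigma_0 + k/sqrt(d) = 32 + 706.6 = 738.6 MPa

738.6


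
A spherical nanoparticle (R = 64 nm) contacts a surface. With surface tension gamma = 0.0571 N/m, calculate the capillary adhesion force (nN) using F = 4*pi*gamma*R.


Convert radius: R = 64 nm = 6.4e-08 m
F = 4 * pi * gamma * R
F = 4 * pi * 0.0571 * 6.4e-08
F = 4.59225e-08 N = 45.9225 nN

45.9225


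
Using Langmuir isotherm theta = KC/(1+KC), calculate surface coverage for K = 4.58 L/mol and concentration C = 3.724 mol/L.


Langmuir isotherm: theta = K*C / (1 + K*C)
K*C = 4.58 * 3.724 = 17.05592
theta = 17.05592 / (1 + 17.05592) = 17.05592 / 18.05592
theta = 0.9446

0.9446


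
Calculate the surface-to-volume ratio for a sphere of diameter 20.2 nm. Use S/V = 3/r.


Radius r = 20.2/2 = 10.1 nm
S/V = 3 / r = 3 / 10.1
S/V = 0.297 nm^-1

0.297


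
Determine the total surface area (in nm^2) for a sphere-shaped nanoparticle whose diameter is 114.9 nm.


Radius r = 114.9/2 = 57.45 nm
Surface area SA = 4 * pi * r^2
SA = 4 * pi * (57.45)^2
SA = 41475.34 nm^2

41475.34


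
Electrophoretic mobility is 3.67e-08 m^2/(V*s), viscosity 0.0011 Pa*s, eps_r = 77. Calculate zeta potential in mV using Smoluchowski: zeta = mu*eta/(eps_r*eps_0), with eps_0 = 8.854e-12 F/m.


Smoluchowski equation: zeta = mu * eta / (eps_r * eps_0)
zeta = 3.67e-08 * 0.0011 / (77 * 8.854e-12)
zeta = 0.059215 V = 59.21 mV

59.21


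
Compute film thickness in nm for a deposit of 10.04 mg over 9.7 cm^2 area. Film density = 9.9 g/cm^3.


Convert: m = 10.04 mg = 1.0040e-05 kg, A = 9.7 cm^2 = 9.7000e-04 m^2, rho = 9.9 g/cm^3 = 9900 kg/m^3
t = m / (A * rho)
t = 1.0040e-05 / (9.7000e-04 * 9900)
t = 1.0455e-06 m = 1045.5 nm

1045.5


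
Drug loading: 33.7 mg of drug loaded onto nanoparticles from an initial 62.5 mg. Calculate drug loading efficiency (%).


Drug loading efficiency = (drug loaded / drug initial) * 100
DLE = 33.7 / 62.5 * 100
DLE = 0.5392 * 100
DLE = 53.92%

53.92


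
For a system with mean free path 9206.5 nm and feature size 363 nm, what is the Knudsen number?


Knudsen number Kn = lambda / L
Kn = 9206.5 / 363
Kn = 25.3623

25.3623


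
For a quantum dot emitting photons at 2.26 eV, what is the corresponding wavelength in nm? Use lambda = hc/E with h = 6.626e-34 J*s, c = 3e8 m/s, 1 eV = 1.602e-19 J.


Convert energy: E = 2.26 eV = 2.26 * 1.602e-19 = 3.62052e-19 J
lambda = h*c / E = 6.626e-34 * 3e8 / 3.62052e-19
lambda = 5.49037e-07 m = 549.0 nm

549.0


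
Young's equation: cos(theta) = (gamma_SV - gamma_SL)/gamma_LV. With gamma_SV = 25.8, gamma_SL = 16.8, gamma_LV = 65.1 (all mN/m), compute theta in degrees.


cos(theta) = (gamma_SV - gamma_SL) / gamma_LV
cos(theta) = (25.8 - 16.8) / 65.1
cos(theta) = 0.138249
theta = arccos(0.138249) = 82.05 degrees

82.05


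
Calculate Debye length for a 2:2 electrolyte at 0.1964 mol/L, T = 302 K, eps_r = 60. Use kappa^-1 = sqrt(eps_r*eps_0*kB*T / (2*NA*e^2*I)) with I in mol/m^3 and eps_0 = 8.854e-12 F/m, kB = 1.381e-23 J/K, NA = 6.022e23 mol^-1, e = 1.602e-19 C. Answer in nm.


Ionic strength I = 0.1964 * 2^2 * 1000 = 785.6 mol/m^3
kappa^-1 = sqrt(60 * 8.854e-12 * 1.381e-23 * 302 / (2 * 6.022e23 * (1.602e-19)^2 * 785.6))
kappa^-1 = 0.302 nm

0.302


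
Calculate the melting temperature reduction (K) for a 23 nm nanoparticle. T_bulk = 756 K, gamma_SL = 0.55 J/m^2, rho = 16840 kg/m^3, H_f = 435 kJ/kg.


Radius R = 23/2 = 11.5 nm = 1.15e-08 m
Convert H_f = 435 kJ/kg = 435000 J/kg
dT = 2 * gamma_SL * T_bulk / (rho * H_f * R)
dT = 2 * 0.55 * 756 / (16840 * 435000 * 1.15e-08)
dT = 9.9 K

9.9


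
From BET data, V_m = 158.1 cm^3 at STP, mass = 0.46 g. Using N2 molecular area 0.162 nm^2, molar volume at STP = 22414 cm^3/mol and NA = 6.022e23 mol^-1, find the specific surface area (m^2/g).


Number of moles in monolayer = V_m / 22414 = 158.1 / 22414 = 0.00705363
Number of molecules = moles * NA = 0.00705363 * 6.022e23
SA = molecules * sigma / mass
SA = (158.1 / 22414) * 6.022e23 * 0.162e-18 / 0.46
SA = 1495.9 m^2/g

1495.9


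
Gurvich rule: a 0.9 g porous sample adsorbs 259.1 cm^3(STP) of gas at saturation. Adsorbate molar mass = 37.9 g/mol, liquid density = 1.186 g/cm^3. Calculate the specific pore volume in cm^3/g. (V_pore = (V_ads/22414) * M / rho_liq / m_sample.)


Moles adsorbed n = V_ads / 22414 = 259.1 / 22414 = 1.155974e-02 mol
Liquid volume V_liq = n * M / rho_liq = 1.155974e-02 * 37.9 / 1.186 = 0.36940 cm^3
Specific pore volume V_pore = V_liq / m_sample = 0.36940 / 0.9
V_pore = 0.4104 cm^3/g

0.4104


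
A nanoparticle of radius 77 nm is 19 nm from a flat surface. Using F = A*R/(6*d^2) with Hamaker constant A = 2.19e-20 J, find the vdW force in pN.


Convert to SI: R = 77 nm = 7.7e-08 m, d = 19 nm = 1.9e-08 m
F = A * R / (6 * d^2)
F = 2.19e-20 * 7.7e-08 / (6 * (1.9e-08)^2)
F = 7.78532e-13 N = 0.779 pN

0.779


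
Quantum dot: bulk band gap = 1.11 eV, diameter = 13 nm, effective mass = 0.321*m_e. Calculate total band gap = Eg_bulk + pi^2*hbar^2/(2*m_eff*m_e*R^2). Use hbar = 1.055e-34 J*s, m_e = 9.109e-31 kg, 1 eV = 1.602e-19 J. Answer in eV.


Radius R = 13/2 nm = 6.5e-09 m
Confinement energy dE = pi^2 * hbar^2 / (2 * m_eff * m_e * R^2)
dE = pi^2 * (1.055e-34)^2 / (2 * 0.321 * 9.109e-31 * (6.5e-09)^2) J, divided by 1.602e-19 J/eV
dE = 0.0278 eV
Total band gap = E_g(bulk) + dE = 1.11 + 0.0278 = 1.1378 eV

1.1378


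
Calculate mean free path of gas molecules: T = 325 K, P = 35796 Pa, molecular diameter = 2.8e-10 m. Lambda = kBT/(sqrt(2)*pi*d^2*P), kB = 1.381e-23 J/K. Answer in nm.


Mean free path: lambda = kB*T / (sqrt(2) * pi * d^2 * P)
lambda = 1.381e-23 * 325 / (sqrt(2) * pi * (2.8e-10)^2 * 35796)
lambda = 3.59966e-07 m
lambda = 359.97 nm

359.97


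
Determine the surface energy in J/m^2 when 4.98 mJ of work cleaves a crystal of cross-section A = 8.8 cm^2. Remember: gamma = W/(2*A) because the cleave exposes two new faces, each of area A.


Convert: A = 8.8 cm^2 = 0.00088 m^2, W = 4.98 mJ = 0.00498 J
Cleaving exposes two faces of area A, so total new surface = 2*A and gamma = W / (2*A)
gamma = 0.00498 / (2 * 0.00088)
gamma = 2.83 J/m^2

2.83


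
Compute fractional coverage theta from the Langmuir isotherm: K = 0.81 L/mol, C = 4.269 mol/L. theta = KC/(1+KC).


Langmuir isotherm: theta = K*C / (1 + K*C)
K*C = 0.81 * 4.269 = 3.45789
theta = 3.45789 / (1 + 3.45789) = 3.45789 / 4.45789
theta = 0.7757

0.7757


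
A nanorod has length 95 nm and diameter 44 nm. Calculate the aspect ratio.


Aspect ratio AR = length / diameter
AR = 95 / 44
AR = 2.16

2.16


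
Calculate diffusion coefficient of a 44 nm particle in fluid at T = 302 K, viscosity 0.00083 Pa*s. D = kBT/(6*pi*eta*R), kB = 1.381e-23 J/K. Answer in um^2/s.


Radius R = 44/2 = 22 nm = 2.2e-08 m
D = kB*T / (6*pi*eta*R)
D = 1.381e-23 * 302 / (6 * pi * 0.00083 * 2.2e-08)
D = 1.21171e-11 m^2/s = 12.117 um^2/s

12.117


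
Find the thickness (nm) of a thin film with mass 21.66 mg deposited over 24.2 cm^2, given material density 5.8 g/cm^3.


Convert: m = 21.66 mg = 2.1660e-05 kg, A = 24.2 cm^2 = 2.4200e-03 m^2, rho = 5.8 g/cm^3 = 5800 kg/m^3
t = m / (A * rho)
t = 2.1660e-05 / (2.4200e-03 * 5800)
t = 1.5432e-06 m = 1543.2 nm

1543.2


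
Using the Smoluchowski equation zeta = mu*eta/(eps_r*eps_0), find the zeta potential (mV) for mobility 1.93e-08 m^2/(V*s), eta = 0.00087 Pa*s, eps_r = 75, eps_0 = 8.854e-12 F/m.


Smoluchowski equation: zeta = mu * eta / (eps_r * eps_0)
zeta = 1.93e-08 * 0.00087 / (75 * 8.854e-12)
zeta = 0.025286 V = 25.29 mV

25.29


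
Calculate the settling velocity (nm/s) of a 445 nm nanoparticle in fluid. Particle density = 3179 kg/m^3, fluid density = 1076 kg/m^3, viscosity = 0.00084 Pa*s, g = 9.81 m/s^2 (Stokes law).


Radius R = 445/2 nm = 2.225e-07 m
Density difference = 3179 - 1076 = 2103 kg/m^3
v = 2 * R^2 * (rho_p - rho_f) * g / (9 * eta)
v = 2 * (2.225e-07)^2 * 2103 * 9.81 / (9 * 0.00084)
v = 2.70195e-07 m/s = 270.1945 nm/s

270.1945


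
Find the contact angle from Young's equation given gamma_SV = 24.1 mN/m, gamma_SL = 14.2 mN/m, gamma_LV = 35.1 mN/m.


cos(theta) = (gamma_SV - gamma_SL) / gamma_LV
cos(theta) = (24.1 - 14.2) / 35.1
cos(theta) = 0.282051
theta = arccos(0.282051) = 73.62 degrees

73.62


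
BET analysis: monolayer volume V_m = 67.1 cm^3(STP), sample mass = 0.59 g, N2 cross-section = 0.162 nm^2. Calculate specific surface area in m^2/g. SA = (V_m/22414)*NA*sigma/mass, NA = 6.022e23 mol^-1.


Number of moles in monolayer = V_m / 22414 = 67.1 / 22414 = 0.00299366
Number of molecules = moles * NA = 0.00299366 * 6.022e23
SA = molecules * sigma / mass
SA = (67.1 / 22414) * 6.022e23 * 0.162e-18 / 0.59
SA = 495.0 m^2/g

495.0


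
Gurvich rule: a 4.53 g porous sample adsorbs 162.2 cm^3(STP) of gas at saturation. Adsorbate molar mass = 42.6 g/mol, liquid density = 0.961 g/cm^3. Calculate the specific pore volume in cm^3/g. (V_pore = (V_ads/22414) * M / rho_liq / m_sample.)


Moles adsorbed n = V_ads / 22414 = 162.2 / 22414 = 7.236549e-03 mol
Liquid volume V_liq = n * M / rho_liq = 7.236549e-03 * 42.6 / 0.961 = 0.32079 cm^3
Specific pore volume V_pore = V_liq / m_sample = 0.32079 / 4.53
V_pore = 0.0708 cm^3/g

0.0708


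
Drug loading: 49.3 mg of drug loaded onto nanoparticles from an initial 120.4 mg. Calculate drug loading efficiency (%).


Drug loading efficiency = (drug loaded / drug initial) * 100
DLE = 49.3 / 120.4 * 100
DLE = 0.4095 * 100
DLE = 40.95%

40.95


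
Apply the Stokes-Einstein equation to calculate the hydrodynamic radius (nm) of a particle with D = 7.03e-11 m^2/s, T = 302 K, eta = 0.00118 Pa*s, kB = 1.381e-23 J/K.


Stokes-Einstein: R = kB*T / (6*pi*eta*D)
R = 1.381e-23 * 302 / (6 * pi * 0.00118 * 7.03e-11)
R = 2.66724e-09 m = 2.67 nm

2.67


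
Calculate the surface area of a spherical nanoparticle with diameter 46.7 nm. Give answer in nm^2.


Radius r = 46.7/2 = 23.35 nm
Surface area SA = 4 * pi * r^2
SA = 4 * pi * (23.35)^2
SA = 6851.47 nm^2

6851.47


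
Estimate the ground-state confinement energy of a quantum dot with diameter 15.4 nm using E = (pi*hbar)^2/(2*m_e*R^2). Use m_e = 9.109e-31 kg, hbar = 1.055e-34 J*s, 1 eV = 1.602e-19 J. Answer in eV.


Radius R = 15.4/2 = 7.7 nm = 7.7e-09 m
E = (pi * 1.055e-34)^2 / (2 * 9.109e-31 * (7.7e-09)^2)
E(J) = 1.017e-21
E = E(J) / 1.602e-19 = 0.0063 eV

0.0063


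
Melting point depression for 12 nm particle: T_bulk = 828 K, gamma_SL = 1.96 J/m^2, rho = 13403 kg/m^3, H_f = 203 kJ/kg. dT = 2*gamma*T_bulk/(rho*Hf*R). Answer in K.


Radius R = 12/2 = 6 nm = 6e-09 m
Convert H_f = 203 kJ/kg = 203000 J/kg
dT = 2 * gamma_SL * T_bulk / (rho * H_f * R)
dT = 2 * 1.96 * 828 / (13403 * 203000 * 6e-09)
dT = 198.8 K

198.8


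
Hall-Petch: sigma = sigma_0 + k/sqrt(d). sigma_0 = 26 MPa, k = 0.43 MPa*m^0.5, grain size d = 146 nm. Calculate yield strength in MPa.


d = 146 nm = 1.46e-07 m
sqrt(d) = 0.0003820995
Hall-Petch contribution = k / sqrt(d) = 0.43 / 0.0003820995 = 1125.4 MPa
sigma = sigma_0 + k/sqrt(d) = 26 + 1125.4 = 1151.4 MPa

1151.4


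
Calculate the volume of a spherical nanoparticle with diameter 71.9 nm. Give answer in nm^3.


Radius r = 71.9/2 = 35.95 nm
Volume V = (4/3) * pi * r^3
V = (4/3) * pi * (35.95)^3
V = 194619.03 nm^3

194619.03


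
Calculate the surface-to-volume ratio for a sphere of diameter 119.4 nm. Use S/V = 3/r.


Radius r = 119.4/2 = 59.7 nm
S/V = 3 / r = 3 / 59.7
S/V = 0.0503 nm^-1

0.0503


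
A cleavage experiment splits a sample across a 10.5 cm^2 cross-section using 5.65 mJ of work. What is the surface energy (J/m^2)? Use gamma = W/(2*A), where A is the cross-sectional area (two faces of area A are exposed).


Convert: A = 10.5 cm^2 = 0.00105 m^2, W = 5.65 mJ = 0.00565 J
Cleaving exposes two faces of area A, so total new surface = 2*A and gamma = W / (2*A)
gamma = 0.00565 / (2 * 0.00105)
gamma = 2.69 J/m^2

2.69


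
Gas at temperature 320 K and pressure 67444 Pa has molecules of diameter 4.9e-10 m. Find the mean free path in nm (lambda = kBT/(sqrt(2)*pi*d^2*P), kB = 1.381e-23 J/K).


Mean free path: lambda = kB*T / (sqrt(2) * pi * d^2 * P)
lambda = 1.381e-23 * 320 / (sqrt(2) * pi * (4.9e-10)^2 * 67444)
lambda = 6.14247e-08 m
lambda = 61.42 nm

61.42


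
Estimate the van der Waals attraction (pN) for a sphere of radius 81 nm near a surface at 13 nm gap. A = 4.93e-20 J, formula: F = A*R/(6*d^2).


Convert to SI: R = 81 nm = 8.1e-08 m, d = 13 nm = 1.3e-08 m
F = A * R / (6 * d^2)
F = 4.93e-20 * 8.1e-08 / (6 * (1.3e-08)^2)
F = 3.93817e-12 N = 3.938 pN

3.938


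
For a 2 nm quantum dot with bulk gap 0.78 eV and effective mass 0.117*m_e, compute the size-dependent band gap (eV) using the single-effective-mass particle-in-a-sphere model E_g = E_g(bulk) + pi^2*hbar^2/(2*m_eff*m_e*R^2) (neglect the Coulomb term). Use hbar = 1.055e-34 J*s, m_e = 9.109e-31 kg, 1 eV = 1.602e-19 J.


Radius R = 2/2 nm = 1e-09 m
Confinement energy dE = pi^2 * hbar^2 / (2 * m_eff * m_e * R^2)
dE = pi^2 * (1.055e-34)^2 / (2 * 0.117 * 9.109e-31 * (1e-09)^2) J, divided by 1.602e-19 J/eV
dE = 3.217 eV
Total band gap = E_g(bulk) + dE = 0.78 + 3.217 = 3.997 eV

3.997


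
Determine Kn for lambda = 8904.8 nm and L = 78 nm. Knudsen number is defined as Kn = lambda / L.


Knudsen number Kn = lambda / L
Kn = 8904.8 / 78
Kn = 114.1641

114.1641


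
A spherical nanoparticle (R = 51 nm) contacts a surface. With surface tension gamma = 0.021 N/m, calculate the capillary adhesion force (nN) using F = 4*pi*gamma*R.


Convert radius: R = 51 nm = 5.1e-08 m
F = 4 * pi * gamma * R
F = 4 * pi * 0.021 * 5.1e-08
F = 1.34586e-08 N = 13.4586 nN

13.4586


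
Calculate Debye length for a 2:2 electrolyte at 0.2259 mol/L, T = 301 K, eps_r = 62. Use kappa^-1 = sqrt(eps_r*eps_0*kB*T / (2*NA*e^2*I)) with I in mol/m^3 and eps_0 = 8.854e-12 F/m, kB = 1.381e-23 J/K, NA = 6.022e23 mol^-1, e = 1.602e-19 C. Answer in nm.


Ionic strength I = 0.2259 * 2^2 * 1000 = 903.6 mol/m^3
kappa^-1 = sqrt(62 * 8.854e-12 * 1.381e-23 * 301 / (2 * 6.022e23 * (1.602e-19)^2 * 903.6))
kappa^-1 = 0.286 nm

0.286


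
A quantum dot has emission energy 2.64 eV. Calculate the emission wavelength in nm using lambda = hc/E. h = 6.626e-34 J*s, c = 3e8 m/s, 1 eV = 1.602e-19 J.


Convert energy: E = 2.64 eV = 2.64 * 1.602e-19 = 4.22928e-19 J
lambda = h*c / E = 6.626e-34 * 3e8 / 4.22928e-19
lambda = 4.70009e-07 m = 470.0 nm

470.0


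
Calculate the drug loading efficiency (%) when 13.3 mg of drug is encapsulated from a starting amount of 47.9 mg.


Drug loading efficiency = (drug loaded / drug initial) * 100
DLE = 13.3 / 47.9 * 100
DLE = 0.2777 * 100
DLE = 27.77%

27.77


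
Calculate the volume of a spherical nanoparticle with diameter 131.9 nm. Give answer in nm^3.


Radius r = 131.9/2 = 65.95 nm
Volume V = (4/3) * pi * r^3
V = (4/3) * pi * (65.95)^3
V = 1201525.55 nm^3

1201525.55


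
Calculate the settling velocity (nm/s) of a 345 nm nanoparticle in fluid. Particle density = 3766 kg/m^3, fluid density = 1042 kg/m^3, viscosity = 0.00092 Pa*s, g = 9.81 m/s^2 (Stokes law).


Radius R = 345/2 nm = 1.725e-07 m
Density difference = 3766 - 1042 = 2724 kg/m^3
v = 2 * R^2 * (rho_p - rho_f) * g / (9 * eta)
v = 2 * (1.725e-07)^2 * 2724 * 9.81 / (9 * 0.00092)
v = 1.92068e-07 m/s = 192.0675 nm/s

192.0675


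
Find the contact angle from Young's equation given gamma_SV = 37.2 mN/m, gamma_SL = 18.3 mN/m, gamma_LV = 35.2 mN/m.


cos(theta) = (gamma_SV - gamma_SL) / gamma_LV
cos(theta) = (37.2 - 18.3) / 35.2
cos(theta) = 0.536932
theta = arccos(0.536932) = 57.52 degrees

57.52


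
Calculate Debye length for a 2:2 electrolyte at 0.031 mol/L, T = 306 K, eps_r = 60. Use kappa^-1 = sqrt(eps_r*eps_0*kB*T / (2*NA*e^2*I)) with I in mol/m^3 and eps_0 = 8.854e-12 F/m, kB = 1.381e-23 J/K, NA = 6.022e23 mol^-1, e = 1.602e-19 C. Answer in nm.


Ionic strength I = 0.031 * 2^2 * 1000 = 124 mol/m^3
kappa^-1 = sqrt(60 * 8.854e-12 * 1.381e-23 * 306 / (2 * 6.022e23 * (1.602e-19)^2 * 124))
kappa^-1 = 0.765 nm

0.765


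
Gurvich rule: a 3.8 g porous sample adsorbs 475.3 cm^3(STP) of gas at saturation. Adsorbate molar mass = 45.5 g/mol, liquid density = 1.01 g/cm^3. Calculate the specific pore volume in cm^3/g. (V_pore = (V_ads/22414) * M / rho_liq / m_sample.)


Moles adsorbed n = V_ads / 22414 = 475.3 / 22414 = 2.120550e-02 mol
Liquid volume V_liq = n * M / rho_liq = 2.120550e-02 * 45.5 / 1.01 = 0.95530 cm^3
Specific pore volume V_pore = V_liq / m_sample = 0.95530 / 3.8
V_pore = 0.2514 cm^3/g

0.2514


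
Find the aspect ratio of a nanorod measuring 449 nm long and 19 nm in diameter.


Aspect ratio AR = length / diameter
AR = 449 / 19
AR = 23.63

23.63


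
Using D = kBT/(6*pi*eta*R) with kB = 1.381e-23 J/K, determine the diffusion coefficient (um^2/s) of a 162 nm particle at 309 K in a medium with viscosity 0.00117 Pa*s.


Radius R = 162/2 = 81 nm = 8.1e-08 m
D = kB*T / (6*pi*eta*R)
D = 1.381e-23 * 309 / (6 * pi * 0.00117 * 8.1e-08)
D = 2.3888e-12 m^2/s = 2.389 um^2/s

2.389


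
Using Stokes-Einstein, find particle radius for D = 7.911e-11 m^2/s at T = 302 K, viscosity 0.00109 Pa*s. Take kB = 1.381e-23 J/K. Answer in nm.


Stokes-Einstein: R = kB*T / (6*pi*eta*D)
R = 1.381e-23 * 302 / (6 * pi * 0.00109 * 7.911e-11)
R = 2.56591e-09 m = 2.57 nm

2.57


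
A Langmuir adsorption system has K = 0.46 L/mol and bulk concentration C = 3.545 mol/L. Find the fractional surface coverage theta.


Langmuir isotherm: theta = K*C / (1 + K*C)
K*C = 0.46 * 3.545 = 1.6307
theta = 1.6307 / (1 + 1.6307) = 1.6307 / 2.6307
theta = 0.6199

0.6199


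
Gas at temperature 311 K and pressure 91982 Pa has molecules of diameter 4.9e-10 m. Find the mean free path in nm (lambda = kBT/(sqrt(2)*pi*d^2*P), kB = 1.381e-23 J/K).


Mean free path: lambda = kB*T / (sqrt(2) * pi * d^2 * P)
lambda = 1.381e-23 * 311 / (sqrt(2) * pi * (4.9e-10)^2 * 91982)
lambda = 4.37718e-08 m
lambda = 43.77 nm

43.77


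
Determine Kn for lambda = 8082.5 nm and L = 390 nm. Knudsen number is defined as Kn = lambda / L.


Knudsen number Kn = lambda / L
Kn = 8082.5 / 390
Kn = 20.7244

20.7244


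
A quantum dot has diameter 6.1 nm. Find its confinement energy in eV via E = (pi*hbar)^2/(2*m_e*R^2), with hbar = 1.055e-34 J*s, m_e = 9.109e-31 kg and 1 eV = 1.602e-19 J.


Radius R = 6.1/2 = 3.05 nm = 3.05e-09 m
E = (pi * 1.055e-34)^2 / (2 * 9.109e-31 * (3.05e-09)^2)
E(J) = 6.48193e-21
E = E(J) / 1.602e-19 = 0.0405 eV

0.0405


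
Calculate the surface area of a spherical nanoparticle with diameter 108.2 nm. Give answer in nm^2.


Radius r = 108.2/2 = 54.1 nm
Surface area SA = 4 * pi * r^2
SA = 4 * pi * (54.1)^2
SA = 36779.38 nm^2

36779.38


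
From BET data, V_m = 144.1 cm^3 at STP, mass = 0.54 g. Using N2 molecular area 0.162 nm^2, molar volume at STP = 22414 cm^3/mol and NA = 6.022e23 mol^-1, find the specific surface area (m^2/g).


Number of moles in monolayer = V_m / 22414 = 144.1 / 22414 = 0.00642902
Number of molecules = moles * NA = 0.00642902 * 6.022e23
SA = molecules * sigma / mass
SA = (144.1 / 22414) * 6.022e23 * 0.162e-18 / 0.54
SA = 1161.5 m^2/g

1161.5


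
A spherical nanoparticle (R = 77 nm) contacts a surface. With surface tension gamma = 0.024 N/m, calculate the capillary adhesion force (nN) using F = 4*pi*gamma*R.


Convert radius: R = 77 nm = 7.7e-08 m
F = 4 * pi * gamma * R
F = 4 * pi * 0.024 * 7.7e-08
F = 2.32227e-08 N = 23.2227 nN

23.2227


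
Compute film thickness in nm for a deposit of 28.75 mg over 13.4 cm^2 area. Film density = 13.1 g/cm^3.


Convert: m = 28.75 mg = 2.8750e-05 kg, A = 13.4 cm^2 = 1.3400e-03 m^2, rho = 13.1 g/cm^3 = 13100 kg/m^3
t = m / (A * rho)
t = 2.8750e-05 / (1.3400e-03 * 13100)
t = 1.6378e-06 m = 1637.8 nm

1637.8


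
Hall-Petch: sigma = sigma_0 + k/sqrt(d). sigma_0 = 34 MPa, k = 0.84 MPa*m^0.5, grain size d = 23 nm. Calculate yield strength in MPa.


d = 23 nm = 2.3e-08 m
sqrt(d) = 0.0001516575
Hall-Petch contribution = k / sqrt(d) = 0.84 / 0.0001516575 = 5538.8 MPa
sigma = sigma_0 + k/sqrt(d) = 34 + 5538.8 = 5572.8 MPa

5572.8


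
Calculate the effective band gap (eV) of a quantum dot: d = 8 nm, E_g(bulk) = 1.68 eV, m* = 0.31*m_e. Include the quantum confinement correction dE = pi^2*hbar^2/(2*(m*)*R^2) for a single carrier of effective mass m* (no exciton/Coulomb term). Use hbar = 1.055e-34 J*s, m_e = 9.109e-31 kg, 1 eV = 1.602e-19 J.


Radius R = 8/2 nm = 4e-09 m
Confinement energy dE = pi^2 * hbar^2 / (2 * m_eff * m_e * R^2)
dE = pi^2 * (1.055e-34)^2 / (2 * 0.31 * 9.109e-31 * (4e-09)^2) J, divided by 1.602e-19 J/eV
dE = 0.0759 eV
Total band gap = E_g(bulk) + dE = 1.68 + 0.0759 = 1.7559 eV

1.7559


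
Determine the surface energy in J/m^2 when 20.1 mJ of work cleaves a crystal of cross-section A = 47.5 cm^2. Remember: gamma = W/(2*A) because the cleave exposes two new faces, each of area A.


Convert: A = 47.5 cm^2 = 0.00475 m^2, W = 20.1 mJ = 0.0201 J
Cleaving exposes two faces of area A, so total new surface = 2*A and gamma = W / (2*A)
gamma = 0.0201 / (2 * 0.00475)
gamma = 2.116 J/m^2

2.116


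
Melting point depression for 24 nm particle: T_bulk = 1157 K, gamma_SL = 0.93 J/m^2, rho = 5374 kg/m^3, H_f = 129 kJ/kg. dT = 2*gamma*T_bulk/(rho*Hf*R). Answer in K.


Radius R = 24/2 = 12 nm = 1.2e-08 m
Convert H_f = 129 kJ/kg = 129000 J/kg
dT = 2 * gamma_SL * T_bulk / (rho * H_f * R)
dT = 2 * 0.93 * 1157 / (5374 * 129000 * 1.2e-08)
dT = 258.7 K

258.7


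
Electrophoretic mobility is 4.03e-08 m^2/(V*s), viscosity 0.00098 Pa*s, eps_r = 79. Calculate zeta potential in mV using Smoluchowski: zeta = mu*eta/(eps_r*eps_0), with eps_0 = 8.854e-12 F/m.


Smoluchowski equation: zeta = mu * eta / (eps_r * eps_0)
zeta = 4.03e-08 * 0.00098 / (79 * 8.854e-12)
zeta = 0.056463 V = 56.46 mV

56.46


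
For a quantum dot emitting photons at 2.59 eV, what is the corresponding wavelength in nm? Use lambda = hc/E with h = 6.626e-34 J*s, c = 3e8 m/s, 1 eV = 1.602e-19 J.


Convert energy: E = 2.59 eV = 2.59 * 1.602e-19 = 4.14918e-19 J
lambda = h*c / E = 6.626e-34 * 3e8 / 4.14918e-19
lambda = 4.79083e-07 m = 479.1 nm

479.1


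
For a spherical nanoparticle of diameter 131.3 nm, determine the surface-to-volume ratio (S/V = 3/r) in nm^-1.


Radius r = 131.3/2 = 65.65 nm
S/V = 3 / r = 3 / 65.65
S/V = 0.0457 nm^-1

0.0457


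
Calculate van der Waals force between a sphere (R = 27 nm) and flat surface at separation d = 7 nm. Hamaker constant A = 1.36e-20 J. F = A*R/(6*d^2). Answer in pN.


Convert to SI: R = 27 nm = 2.7e-08 m, d = 7 nm = 7e-09 m
F = A * R / (6 * d^2)
F = 1.36e-20 * 2.7e-08 / (6 * (7e-09)^2)
F = 1.24898e-12 N = 1.249 pN

1.249


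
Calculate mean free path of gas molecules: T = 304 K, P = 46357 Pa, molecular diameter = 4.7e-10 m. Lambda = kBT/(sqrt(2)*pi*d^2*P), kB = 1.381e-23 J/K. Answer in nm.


Mean free path: lambda = kB*T / (sqrt(2) * pi * d^2 * P)
lambda = 1.381e-23 * 304 / (sqrt(2) * pi * (4.7e-10)^2 * 46357)
lambda = 9.22766e-08 m
lambda = 92.28 nm

92.28


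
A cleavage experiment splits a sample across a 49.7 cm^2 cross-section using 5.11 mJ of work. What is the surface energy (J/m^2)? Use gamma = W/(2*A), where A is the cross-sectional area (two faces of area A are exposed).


Convert: A = 49.7 cm^2 = 0.00497 m^2, W = 5.11 mJ = 0.00511 J
Cleaving exposes two faces of area A, so total new surface = 2*A and gamma = W / (2*A)
gamma = 0.00511 / (2 * 0.00497)
gamma = 0.514 J/m^2

0.514


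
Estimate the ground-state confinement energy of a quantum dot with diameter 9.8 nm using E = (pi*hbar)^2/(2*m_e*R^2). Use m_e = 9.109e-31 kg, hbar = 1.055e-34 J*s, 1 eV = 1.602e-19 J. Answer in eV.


Radius R = 9.8/2 = 4.9 nm = 4.9e-09 m
E = (pi * 1.055e-34)^2 / (2 * 9.109e-31 * (4.9e-09)^2)
E(J) = 2.51138e-21
E = E(J) / 1.602e-19 = 0.0157 eV

0.0157


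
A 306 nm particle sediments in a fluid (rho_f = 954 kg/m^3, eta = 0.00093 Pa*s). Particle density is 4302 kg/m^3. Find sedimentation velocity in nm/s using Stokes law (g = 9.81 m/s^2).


Radius R = 306/2 nm = 1.53e-07 m
Density difference = 4302 - 954 = 3348 kg/m^3
v = 2 * R^2 * (rho_p - rho_f) * g / (9 * eta)
v = 2 * (1.53e-07)^2 * 3348 * 9.81 / (9 * 0.00093)
v = 1.83714e-07 m/s = 183.7138 nm/s

183.7138


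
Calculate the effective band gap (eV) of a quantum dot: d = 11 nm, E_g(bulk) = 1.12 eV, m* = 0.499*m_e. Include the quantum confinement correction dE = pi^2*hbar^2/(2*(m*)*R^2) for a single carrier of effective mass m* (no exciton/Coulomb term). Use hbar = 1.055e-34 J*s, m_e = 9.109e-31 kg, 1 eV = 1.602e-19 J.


Radius R = 11/2 nm = 5.5e-09 m
Confinement energy dE = pi^2 * hbar^2 / (2 * m_eff * m_e * R^2)
dE = pi^2 * (1.055e-34)^2 / (2 * 0.499 * 9.109e-31 * (5.5e-09)^2) J, divided by 1.602e-19 J/eV
dE = 0.0249 eV
Total band gap = E_g(bulk) + dE = 1.12 + 0.0249 = 1.1449 eV

1.1449


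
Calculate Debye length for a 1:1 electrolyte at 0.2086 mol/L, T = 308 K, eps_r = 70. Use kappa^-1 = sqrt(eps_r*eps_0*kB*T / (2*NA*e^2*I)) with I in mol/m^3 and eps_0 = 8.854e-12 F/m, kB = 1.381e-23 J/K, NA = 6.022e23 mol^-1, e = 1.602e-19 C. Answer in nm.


Ionic strength I = 0.2086 * 1^2 * 1000 = 208.6 mol/m^3
kappa^-1 = sqrt(70 * 8.854e-12 * 1.381e-23 * 308 / (2 * 6.022e23 * (1.602e-19)^2 * 208.6))
kappa^-1 = 0.639 nm

0.639


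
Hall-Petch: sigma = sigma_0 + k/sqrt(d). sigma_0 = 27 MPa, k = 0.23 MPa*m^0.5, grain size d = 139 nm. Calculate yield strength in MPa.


d = 139 nm = 1.39e-07 m
sqrt(d) = 0.000372827
Hall-Petch contribution = k / sqrt(d) = 0.23 / 0.000372827 = 616.9 MPa
sigma = sigma_0 + k/sqrt(d) = 27 + 616.9 = 643.9 MPa

643.9


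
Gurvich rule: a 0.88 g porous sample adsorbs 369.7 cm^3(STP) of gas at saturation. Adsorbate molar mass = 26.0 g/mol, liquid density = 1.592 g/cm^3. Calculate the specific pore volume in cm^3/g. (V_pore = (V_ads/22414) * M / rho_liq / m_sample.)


Moles adsorbed n = V_ads / 22414 = 369.7 / 22414 = 1.649416e-02 mol
Liquid volume V_liq = n * M / rho_liq = 1.649416e-02 * 26.0 / 1.592 = 0.26938 cm^3
Specific pore volume V_pore = V_liq / m_sample = 0.26938 / 0.88
V_pore = 0.3061 cm^3/g

0.3061


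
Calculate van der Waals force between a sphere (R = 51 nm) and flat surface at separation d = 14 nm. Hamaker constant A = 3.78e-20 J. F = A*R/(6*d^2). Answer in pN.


Convert to SI: R = 51 nm = 5.1e-08 m, d = 14 nm = 1.4e-08 m
F = A * R / (6 * d^2)
F = 3.78e-20 * 5.1e-08 / (6 * (1.4e-08)^2)
F = 1.63929e-12 N = 1.639 pN

1.639


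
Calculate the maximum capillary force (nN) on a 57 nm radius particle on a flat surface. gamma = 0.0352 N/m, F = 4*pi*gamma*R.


Convert radius: R = 57 nm = 5.7e-08 m
F = 4 * pi * gamma * R
F = 4 * pi * 0.0352 * 5.7e-08
F = 2.52132e-08 N = 25.2132 nN

25.2132


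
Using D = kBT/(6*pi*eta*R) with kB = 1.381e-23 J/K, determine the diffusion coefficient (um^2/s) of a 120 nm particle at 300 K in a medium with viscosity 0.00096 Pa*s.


Radius R = 120/2 = 60 nm = 6e-08 m
D = kB*T / (6*pi*eta*R)
D = 1.381e-23 * 300 / (6 * pi * 0.00096 * 6e-08)
D = 3.81585e-12 m^2/s = 3.816 um^2/s

3.816


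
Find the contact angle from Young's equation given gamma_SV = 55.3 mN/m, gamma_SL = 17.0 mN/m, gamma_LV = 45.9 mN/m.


cos(theta) = (gamma_SV - gamma_SL) / gamma_LV
cos(theta) = (55.3 - 17.0) / 45.9
cos(theta) = 0.834423
theta = arccos(0.834423) = 33.44 degrees

33.44


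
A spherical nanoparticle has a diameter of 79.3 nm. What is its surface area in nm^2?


Radius r = 79.3/2 = 39.65 nm
Surface area SA = 4 * pi * r^2
SA = 4 * pi * (39.65)^2
SA = 19755.87 nm^2

19755.87


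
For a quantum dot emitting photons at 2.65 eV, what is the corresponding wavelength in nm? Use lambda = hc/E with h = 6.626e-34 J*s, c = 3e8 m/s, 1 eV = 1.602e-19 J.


Convert energy: E = 2.65 eV = 2.65 * 1.602e-19 = 4.2453e-19 J
lambda = h*c / E = 6.626e-34 * 3e8 / 4.2453e-19
lambda = 4.68235e-07 m = 468.2 nm

468.2


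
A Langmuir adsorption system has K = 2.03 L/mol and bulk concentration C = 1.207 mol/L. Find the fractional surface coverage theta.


Langmuir isotherm: theta = K*C / (1 + K*C)
K*C = 2.03 * 1.207 = 2.45021
theta = 2.45021 / (1 + 2.45021) = 2.45021 / 3.45021
theta = 0.7102

0.7102


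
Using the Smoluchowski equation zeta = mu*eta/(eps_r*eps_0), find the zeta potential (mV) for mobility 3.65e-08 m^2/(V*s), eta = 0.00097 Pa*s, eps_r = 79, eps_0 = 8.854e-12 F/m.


Smoluchowski equation: zeta = mu * eta / (eps_r * eps_0)
zeta = 3.65e-08 * 0.00097 / (79 * 8.854e-12)
zeta = 0.050617 V = 50.62 mV

50.62
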